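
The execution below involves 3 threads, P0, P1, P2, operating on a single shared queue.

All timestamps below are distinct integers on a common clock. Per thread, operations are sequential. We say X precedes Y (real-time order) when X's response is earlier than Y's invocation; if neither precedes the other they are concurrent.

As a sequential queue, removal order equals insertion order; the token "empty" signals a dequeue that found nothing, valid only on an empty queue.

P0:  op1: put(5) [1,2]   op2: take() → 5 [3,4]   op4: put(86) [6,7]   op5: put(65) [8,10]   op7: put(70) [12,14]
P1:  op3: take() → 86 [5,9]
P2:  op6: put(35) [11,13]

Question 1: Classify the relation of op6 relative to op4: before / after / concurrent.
Answer: after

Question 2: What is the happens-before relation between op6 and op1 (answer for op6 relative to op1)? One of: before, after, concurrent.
Answer: after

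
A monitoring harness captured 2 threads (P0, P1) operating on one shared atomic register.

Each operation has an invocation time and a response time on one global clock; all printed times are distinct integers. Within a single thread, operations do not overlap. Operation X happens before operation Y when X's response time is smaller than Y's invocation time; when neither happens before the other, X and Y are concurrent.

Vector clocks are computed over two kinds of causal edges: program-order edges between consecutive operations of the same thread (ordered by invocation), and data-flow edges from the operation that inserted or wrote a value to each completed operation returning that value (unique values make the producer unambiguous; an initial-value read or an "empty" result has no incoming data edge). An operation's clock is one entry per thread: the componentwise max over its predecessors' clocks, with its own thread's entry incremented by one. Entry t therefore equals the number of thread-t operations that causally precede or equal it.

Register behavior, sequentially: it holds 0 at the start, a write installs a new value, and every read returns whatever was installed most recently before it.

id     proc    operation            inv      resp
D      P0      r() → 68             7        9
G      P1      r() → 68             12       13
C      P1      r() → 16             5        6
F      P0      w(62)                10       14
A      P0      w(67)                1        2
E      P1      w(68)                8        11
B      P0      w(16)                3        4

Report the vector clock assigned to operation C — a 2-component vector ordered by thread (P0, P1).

(2, 1)

A (invocation 1): nothing precedes it; P0's component alone gives (1, 0)
from VC(A)=(1, 0), B (invoked 3) maxes components and bumps P0 → (2, 0)
from VC(B)=(2, 0), C (invoked 5) maxes components and bumps P1 → (2, 1)
from VC(C)=(2, 1), E (invoked 8) maxes components and bumps P1 → (2, 2)
from VC(E)=(2, 2), G (invoked 12) maxes components and bumps P1 → (2, 3)
from VC(B)=(2, 0), VC(E)=(2, 2), D (invoked 7) maxes components and bumps P0 → (3, 2)
from VC(D)=(3, 2), F (invoked 10) maxes components and bumps P0 → (4, 2)
target: VC(C) = (2, 1)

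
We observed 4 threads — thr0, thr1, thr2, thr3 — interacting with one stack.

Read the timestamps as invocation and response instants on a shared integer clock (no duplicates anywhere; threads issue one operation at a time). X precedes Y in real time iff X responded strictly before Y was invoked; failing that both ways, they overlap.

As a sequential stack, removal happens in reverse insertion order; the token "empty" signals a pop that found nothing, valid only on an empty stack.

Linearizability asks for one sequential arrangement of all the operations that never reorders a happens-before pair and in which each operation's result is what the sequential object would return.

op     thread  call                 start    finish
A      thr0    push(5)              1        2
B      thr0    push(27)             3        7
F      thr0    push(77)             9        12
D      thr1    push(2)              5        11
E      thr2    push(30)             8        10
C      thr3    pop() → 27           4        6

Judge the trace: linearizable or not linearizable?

a witness: A, B, C, D, E, F
step 1: A push(5) — stack <5>
step 2: B push(27) — stack <5,27>
step 3: C pop() → 27 — stack <5>
step 4: D push(2) — stack <5,2>
step 5: E push(30) — stack <5,2,30>
step 6: F push(77) — stack <5,2,30,77>

linearizable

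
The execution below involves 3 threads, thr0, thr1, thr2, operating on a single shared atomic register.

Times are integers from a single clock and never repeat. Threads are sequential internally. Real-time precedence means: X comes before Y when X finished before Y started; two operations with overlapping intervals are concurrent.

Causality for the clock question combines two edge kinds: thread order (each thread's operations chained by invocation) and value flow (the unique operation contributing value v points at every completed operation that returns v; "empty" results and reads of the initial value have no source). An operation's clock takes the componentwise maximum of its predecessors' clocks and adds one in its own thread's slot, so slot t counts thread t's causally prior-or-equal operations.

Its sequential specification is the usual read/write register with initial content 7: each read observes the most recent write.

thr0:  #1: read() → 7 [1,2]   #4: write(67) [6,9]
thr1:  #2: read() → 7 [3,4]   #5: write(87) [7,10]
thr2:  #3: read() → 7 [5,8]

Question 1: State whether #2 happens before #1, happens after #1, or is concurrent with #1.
Answer: after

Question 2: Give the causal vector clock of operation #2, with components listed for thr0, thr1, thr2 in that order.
Answer: (0, 1, 0)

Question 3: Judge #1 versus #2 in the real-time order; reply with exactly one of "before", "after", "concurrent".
Answer: before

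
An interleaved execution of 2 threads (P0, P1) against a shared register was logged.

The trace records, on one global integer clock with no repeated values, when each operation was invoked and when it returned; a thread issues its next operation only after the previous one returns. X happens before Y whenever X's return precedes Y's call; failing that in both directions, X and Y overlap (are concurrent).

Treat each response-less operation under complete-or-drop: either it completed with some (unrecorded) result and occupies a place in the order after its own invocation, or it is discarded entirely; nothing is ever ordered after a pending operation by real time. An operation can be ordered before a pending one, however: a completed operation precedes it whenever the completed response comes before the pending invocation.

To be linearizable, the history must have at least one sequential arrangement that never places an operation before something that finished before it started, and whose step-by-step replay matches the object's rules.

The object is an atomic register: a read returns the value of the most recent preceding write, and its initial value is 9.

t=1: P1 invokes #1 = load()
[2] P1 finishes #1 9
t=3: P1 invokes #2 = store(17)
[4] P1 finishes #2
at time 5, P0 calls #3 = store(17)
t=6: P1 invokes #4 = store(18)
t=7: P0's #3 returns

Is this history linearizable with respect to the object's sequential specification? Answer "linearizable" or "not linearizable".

witness order: #1, #2, #3
step 1: #1 load() → 9 — value 9
step 2: #2 store(17) — value 17
step 3: #3 store(17) — value 17

linearizable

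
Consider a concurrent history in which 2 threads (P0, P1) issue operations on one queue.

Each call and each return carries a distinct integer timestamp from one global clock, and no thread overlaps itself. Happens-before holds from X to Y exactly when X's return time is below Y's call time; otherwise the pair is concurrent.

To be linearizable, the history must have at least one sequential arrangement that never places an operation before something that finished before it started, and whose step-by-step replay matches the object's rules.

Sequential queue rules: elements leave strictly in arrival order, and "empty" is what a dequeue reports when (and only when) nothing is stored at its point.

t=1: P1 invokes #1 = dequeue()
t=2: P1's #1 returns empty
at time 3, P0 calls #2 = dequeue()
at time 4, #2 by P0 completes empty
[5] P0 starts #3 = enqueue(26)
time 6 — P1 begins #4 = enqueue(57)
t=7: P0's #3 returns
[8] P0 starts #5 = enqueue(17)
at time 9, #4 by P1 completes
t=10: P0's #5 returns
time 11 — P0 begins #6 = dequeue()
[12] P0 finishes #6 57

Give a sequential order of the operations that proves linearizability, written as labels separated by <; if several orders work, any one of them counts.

#1 < #2 < #4 < #3 < #5 < #6

step 1: #1 dequeue() → empty — queue <>
step 2: #2 dequeue() → empty — queue <>
step 3: #4 enqueue(57) — queue <57>
step 4: #3 enqueue(26) — queue <57,26>
step 5: #5 enqueue(17) — queue <57,26,17>
step 6: #6 dequeue() → 57 — queue <26,17>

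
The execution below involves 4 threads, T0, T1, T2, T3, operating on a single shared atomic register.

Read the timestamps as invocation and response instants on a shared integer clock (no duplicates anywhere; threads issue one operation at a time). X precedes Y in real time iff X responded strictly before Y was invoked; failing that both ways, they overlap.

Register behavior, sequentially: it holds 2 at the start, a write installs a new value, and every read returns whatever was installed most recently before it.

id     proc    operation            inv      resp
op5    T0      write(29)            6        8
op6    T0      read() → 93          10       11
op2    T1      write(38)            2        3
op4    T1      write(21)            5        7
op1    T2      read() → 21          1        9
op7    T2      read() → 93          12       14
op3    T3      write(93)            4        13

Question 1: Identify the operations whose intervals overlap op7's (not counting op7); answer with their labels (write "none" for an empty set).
op7 spans [12,14]: anything still running between times 12 and 14 counts as concurrent
op1 [1,9]: before
op2 [2,3]: before
op3 [4,13]: concurrent
op4 [5,7]: before
op5 [6,8]: before
op6 [10,11]: before

op3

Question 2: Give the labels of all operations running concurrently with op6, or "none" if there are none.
concurrent with op6 ([10,11]): every op whose interval crosses 10..11
op1 [1,9]: before
op2 [2,3]: before
op3 [4,13]: concurrent
op4 [5,7]: before
op5 [6,8]: before
op7 [12,14]: after

op3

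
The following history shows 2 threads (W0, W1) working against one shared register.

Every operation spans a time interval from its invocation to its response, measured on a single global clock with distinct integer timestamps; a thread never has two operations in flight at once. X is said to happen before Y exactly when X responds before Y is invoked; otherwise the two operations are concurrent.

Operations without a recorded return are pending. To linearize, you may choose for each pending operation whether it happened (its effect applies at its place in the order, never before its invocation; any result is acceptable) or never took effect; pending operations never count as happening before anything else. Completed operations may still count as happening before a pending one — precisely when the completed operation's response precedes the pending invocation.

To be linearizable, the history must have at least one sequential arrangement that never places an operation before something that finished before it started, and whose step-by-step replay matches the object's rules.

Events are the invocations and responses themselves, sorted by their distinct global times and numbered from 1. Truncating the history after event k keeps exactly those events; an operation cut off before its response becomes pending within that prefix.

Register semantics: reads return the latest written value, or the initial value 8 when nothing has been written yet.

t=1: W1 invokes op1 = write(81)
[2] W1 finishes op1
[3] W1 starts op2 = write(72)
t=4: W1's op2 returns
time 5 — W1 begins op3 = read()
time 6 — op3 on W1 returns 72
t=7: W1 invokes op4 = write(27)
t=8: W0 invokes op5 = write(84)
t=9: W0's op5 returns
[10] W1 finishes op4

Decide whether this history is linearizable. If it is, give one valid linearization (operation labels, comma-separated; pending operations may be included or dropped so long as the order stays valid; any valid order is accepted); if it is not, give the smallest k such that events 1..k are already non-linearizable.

after step 1 (op1 write(81)): value 81
after step 2 (op2 write(72)): value 72
after step 3 (op3 read() → 72): value 72
after step 4 (op4 write(27)): value 27
after step 5 (op5 write(84)): value 84

linearizable — witness: op1, op2, op3, op4, op5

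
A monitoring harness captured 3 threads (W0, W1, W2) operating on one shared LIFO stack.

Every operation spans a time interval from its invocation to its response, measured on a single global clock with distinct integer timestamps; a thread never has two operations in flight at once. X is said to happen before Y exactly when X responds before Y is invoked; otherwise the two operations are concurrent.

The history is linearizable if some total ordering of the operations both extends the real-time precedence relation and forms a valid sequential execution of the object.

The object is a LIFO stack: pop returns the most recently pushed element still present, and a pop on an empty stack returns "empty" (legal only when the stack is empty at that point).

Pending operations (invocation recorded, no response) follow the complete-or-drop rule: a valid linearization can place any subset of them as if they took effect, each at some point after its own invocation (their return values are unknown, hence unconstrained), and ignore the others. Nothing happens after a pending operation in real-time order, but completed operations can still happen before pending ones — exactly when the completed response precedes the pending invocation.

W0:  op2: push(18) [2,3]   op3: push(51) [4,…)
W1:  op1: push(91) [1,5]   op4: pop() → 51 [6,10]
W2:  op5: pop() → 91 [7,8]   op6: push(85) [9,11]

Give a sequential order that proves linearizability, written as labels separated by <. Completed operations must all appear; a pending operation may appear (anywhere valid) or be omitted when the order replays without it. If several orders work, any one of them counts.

op2 < op1 < op3 < op4 < op5 < op6

after step 1 (op2 push(18)): stack <18>
after step 2 (op1 push(91)): stack <18,91>
after step 3 (op3 push(51) (pending, included)): stack <18,91,51>
after step 4 (op4 pop() → 51): stack <18,91>
after step 5 (op5 pop() → 91): stack <18>
after step 6 (op6 push(85)): stack <18,85>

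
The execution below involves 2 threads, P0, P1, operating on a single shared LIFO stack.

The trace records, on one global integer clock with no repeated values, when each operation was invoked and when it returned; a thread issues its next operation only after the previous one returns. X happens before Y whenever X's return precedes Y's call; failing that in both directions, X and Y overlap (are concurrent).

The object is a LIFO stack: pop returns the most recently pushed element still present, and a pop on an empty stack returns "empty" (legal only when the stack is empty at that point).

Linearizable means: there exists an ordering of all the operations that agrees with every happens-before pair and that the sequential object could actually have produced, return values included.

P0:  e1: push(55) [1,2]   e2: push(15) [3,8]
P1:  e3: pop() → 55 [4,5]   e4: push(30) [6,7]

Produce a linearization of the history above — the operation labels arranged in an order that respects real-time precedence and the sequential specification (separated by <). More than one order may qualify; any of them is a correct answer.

step 1: e1 push(55) — stack <55>
step 2: e3 pop() → 55 — stack <>
step 3: e2 push(15) — stack <15>
step 4: e4 push(30) — stack <15,30>

e1 < e3 < e2 < e4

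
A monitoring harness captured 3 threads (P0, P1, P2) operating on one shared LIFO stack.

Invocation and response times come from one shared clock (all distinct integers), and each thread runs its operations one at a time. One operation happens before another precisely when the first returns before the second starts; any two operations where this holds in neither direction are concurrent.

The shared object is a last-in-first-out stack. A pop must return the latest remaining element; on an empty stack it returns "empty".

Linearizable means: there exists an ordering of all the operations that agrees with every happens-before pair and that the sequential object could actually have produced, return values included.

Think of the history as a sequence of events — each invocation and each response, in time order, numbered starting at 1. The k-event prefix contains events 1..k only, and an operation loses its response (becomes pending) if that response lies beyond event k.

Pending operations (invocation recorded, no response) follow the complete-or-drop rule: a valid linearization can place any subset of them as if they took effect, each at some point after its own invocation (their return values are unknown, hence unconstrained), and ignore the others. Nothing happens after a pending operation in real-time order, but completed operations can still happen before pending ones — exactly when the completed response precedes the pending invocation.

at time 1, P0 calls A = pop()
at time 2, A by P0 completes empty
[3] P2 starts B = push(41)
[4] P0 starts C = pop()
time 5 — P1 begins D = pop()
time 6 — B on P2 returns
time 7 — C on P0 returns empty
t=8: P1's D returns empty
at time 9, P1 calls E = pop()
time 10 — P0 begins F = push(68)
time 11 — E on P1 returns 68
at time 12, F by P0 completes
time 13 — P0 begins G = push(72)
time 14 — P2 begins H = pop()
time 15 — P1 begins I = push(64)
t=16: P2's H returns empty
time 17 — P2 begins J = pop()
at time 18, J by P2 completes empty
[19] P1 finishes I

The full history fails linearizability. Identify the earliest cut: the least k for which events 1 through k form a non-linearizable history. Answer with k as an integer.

one valid order for events 1..15 is A, C, D, B, F, E:
step 1: A pop() → empty — stack <>
step 2: C pop() → empty — stack <>
step 3: D pop() → empty — stack <>
step 4: B push(41) — stack <41>
step 5: F push(68) — stack <41,68>
step 6: E pop() → 68 — stack <41>
event 16 — H's response, time 16 — after it, nothing linearizes
completion choices over the 2 pending operations (G, I) were checked; none helps
take A, B, C, D, E, F, H (pending dropped): step 3 already fails, because C pop() → empty cannot occur there
take A, B, C, D, F, E, H (pending dropped): step 3 already fails, because C pop() → empty cannot occur there

16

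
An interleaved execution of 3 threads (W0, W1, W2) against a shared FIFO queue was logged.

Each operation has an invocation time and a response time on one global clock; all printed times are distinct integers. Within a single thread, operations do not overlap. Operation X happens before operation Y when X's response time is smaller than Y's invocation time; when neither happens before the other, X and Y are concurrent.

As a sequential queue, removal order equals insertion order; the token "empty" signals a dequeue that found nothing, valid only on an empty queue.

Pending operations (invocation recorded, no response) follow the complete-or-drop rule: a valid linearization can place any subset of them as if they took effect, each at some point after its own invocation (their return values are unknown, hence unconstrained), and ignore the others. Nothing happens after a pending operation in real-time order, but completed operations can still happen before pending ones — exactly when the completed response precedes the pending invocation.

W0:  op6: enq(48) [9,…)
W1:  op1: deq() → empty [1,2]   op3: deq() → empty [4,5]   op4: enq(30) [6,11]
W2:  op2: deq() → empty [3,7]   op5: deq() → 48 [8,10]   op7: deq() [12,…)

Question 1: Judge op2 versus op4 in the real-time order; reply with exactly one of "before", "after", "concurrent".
concurrent

op2 spans [3,7], op4 spans [6,11]
the intervals overlap in both directions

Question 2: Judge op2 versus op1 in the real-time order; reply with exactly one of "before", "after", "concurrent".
after

op2 spans [3,7], op1 spans [1,2]
resp(op1)=2 < inv(op2)=3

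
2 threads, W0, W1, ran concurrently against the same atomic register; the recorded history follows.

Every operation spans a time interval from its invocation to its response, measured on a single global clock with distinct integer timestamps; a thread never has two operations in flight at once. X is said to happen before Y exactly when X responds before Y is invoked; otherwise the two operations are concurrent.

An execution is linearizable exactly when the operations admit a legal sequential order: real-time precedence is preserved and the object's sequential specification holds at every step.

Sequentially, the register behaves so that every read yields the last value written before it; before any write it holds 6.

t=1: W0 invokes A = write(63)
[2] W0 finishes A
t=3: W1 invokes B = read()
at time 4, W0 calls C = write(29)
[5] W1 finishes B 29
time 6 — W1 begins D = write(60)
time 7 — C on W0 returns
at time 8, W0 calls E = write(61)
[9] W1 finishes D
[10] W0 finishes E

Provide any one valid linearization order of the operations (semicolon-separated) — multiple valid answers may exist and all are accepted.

A; C; B; D; E

1. A write(63), leaving value 63
2. C write(29), leaving value 29
3. B read() → 29, leaving value 29
4. D write(60), leaving value 60
5. E write(61), leaving value 61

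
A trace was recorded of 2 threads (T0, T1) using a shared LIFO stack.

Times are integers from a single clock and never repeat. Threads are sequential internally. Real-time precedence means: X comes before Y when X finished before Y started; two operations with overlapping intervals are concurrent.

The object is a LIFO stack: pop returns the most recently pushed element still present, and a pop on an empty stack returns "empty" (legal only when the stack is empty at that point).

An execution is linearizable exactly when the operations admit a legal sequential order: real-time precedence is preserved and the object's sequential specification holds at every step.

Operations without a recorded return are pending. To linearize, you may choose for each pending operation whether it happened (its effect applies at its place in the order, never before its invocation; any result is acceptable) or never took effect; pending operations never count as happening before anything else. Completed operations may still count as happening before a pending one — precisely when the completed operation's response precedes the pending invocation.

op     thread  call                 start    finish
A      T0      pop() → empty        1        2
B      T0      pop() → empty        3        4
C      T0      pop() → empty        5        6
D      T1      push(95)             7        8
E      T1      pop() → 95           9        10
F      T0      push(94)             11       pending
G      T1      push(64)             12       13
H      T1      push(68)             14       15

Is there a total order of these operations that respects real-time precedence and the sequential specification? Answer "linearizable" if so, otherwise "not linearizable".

linearizable

witness order: A, B, C, D, E, F, G, H
after step 1 (A pop() → empty): stack <>
after step 2 (B pop() → empty): stack <>
after step 3 (C pop() → empty): stack <>
after step 4 (D push(95)): stack <95>
after step 5 (E pop() → 95): stack <>
after step 6 (F push(94) (pending, included)): stack <94>
after step 7 (G push(64)): stack <94,64>
after step 8 (H push(68)): stack <94,64,68>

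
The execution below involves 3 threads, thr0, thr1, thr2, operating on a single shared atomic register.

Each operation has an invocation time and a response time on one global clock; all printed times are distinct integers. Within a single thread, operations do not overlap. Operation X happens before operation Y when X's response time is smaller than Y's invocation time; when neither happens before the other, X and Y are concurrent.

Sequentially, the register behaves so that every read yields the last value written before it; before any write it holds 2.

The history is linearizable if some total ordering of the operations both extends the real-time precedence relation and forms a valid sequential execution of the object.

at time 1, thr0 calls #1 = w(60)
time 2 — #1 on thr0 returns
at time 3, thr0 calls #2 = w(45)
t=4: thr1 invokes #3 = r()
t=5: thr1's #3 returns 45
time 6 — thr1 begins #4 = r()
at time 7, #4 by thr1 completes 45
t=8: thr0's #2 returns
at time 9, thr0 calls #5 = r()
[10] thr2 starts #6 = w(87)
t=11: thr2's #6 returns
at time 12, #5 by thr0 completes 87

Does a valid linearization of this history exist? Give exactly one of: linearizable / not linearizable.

one valid linearization: #1, #2, #3, #4, #6, #5
step 1: #1 w(60) — value 60
step 2: #2 w(45) — value 45
step 3: #3 r() → 45 — value 45
step 4: #4 r() → 45 — value 45
step 5: #6 w(87) — value 87
step 6: #5 r() → 87 — value 87

linearizable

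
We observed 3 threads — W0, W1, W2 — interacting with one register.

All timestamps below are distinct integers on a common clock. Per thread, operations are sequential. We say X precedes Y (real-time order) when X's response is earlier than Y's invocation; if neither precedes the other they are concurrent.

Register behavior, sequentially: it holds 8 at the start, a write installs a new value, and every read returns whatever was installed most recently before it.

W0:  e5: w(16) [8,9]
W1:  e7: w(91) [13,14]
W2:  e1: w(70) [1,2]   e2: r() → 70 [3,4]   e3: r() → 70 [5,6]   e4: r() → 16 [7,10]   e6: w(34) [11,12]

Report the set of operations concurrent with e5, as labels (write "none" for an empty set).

e5 spans [8,9]: anything still running between times 8 and 9 counts as concurrent
e1 [1,2]: before
e2 [3,4]: before
e3 [5,6]: before
e4 [7,10]: concurrent
e6 [11,12]: after
e7 [13,14]: after

e4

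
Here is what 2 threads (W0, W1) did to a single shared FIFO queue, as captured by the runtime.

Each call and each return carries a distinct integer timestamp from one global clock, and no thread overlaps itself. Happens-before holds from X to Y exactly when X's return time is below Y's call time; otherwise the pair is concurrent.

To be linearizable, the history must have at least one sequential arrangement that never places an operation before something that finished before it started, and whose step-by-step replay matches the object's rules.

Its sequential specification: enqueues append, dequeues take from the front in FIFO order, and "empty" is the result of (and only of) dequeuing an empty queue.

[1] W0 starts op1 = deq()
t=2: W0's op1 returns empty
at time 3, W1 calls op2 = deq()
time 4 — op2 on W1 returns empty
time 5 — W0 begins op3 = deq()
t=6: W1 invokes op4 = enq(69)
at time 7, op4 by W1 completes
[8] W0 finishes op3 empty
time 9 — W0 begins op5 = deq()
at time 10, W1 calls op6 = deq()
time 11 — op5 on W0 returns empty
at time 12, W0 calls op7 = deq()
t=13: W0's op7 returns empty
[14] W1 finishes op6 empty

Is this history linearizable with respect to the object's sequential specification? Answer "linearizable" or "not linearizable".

prefix check: 1..13 passes, 1..14 fails once op6's time-14 response joins
checked exhaustively: 6 real-time-consistent orders of 7 completed operations, zero legal FIFO queue replays
take op1, op2, op3, op4, op5, op6, op7: step 5 already fails, because op5 deq() → empty cannot occur there
take op1, op2, op3, op4, op5, op7, op6: step 5 already fails, because op5 deq() → empty cannot occur there

not linearizable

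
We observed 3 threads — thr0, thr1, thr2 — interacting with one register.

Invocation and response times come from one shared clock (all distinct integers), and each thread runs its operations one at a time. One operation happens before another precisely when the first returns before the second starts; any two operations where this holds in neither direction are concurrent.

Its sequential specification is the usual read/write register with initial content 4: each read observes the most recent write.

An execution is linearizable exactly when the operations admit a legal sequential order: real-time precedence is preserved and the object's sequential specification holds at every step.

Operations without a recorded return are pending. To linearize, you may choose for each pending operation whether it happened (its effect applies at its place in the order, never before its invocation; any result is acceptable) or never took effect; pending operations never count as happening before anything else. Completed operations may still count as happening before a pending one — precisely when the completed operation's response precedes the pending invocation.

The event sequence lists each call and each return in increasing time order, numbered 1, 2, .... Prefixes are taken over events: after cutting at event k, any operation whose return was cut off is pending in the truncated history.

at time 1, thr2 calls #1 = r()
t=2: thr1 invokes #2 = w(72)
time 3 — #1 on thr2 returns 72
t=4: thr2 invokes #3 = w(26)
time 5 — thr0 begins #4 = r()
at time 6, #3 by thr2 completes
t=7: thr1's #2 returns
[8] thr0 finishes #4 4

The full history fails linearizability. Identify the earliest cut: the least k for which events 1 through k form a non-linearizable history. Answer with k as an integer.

events 1..7 are linearizable, e.g. via #2, #1, #3:
after step 1 (#2 w(72)): value 72
after step 2 (#1 r() → 72): value 72
after step 3 (#3 w(26)): value 26
with event 8 included (#4 responding at time 8), all real-time-consistent orders fail
sample order #1, #2, #3, #4 stalls at step 1 — #1 r() → 72 has no legal effect
sample order #1, #2, #4, #3 stalls at step 1 — #1 r() → 72 has no legal effect

8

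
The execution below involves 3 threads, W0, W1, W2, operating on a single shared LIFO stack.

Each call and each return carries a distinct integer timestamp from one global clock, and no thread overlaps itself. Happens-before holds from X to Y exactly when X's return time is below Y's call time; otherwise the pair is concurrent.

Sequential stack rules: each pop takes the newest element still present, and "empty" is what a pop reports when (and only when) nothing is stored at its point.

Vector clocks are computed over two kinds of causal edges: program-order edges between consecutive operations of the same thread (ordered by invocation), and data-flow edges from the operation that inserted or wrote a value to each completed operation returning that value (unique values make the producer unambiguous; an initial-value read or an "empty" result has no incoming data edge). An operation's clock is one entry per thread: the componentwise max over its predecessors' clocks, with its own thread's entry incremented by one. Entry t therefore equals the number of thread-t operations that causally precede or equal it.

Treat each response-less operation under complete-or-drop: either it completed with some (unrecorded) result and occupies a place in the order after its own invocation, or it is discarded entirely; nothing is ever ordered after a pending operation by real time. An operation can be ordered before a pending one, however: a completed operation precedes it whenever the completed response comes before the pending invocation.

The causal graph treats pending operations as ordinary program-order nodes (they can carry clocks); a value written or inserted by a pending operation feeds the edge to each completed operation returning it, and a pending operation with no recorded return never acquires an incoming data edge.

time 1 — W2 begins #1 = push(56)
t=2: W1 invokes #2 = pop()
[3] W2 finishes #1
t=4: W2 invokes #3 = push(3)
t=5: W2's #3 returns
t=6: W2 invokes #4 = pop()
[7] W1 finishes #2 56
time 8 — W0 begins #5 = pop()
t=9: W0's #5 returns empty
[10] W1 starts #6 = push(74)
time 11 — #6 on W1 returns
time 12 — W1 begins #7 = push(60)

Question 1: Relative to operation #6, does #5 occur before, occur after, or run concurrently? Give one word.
#5 spans [8,9], #6 spans [10,11]
resp(#5)=9 < inv(#6)=10

before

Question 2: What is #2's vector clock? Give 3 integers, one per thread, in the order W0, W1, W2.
invoked at 1, #1 has no predecessors; its own W2 bump gives (0, 0, 1)
invoked at 8, #5 has no predecessors; its own W0 bump gives (1, 0, 0)
from VC(#1)=(0, 0, 1), #3 (invoked 4) maxes components and bumps W2 → (0, 0, 2)
from VC(#1)=(0, 0, 1), #2 (invoked 2) maxes components and bumps W1 → (0, 1, 1)
from VC(#3)=(0, 0, 2), #4 (invoked 6) maxes components and bumps W2 → (0, 0, 3)
from VC(#2)=(0, 1, 1), #6 (invoked 10) maxes components and bumps W1 → (0, 2, 1)
from VC(#6)=(0, 2, 1), #7 (invoked 12) maxes components and bumps W1 → (0, 3, 1)
target: VC(#2) = (0, 1, 1)

(0, 1, 1)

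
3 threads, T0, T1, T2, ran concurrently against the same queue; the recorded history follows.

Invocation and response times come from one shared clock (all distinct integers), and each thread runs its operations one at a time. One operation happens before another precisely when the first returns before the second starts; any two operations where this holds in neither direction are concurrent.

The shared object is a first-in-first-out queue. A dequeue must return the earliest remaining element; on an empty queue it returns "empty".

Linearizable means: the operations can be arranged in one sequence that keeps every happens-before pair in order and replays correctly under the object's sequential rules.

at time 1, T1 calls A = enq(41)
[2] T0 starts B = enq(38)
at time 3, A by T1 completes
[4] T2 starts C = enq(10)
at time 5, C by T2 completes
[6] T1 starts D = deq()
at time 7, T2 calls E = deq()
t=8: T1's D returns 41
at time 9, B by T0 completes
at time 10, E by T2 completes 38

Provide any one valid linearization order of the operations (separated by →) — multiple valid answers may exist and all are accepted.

1. A enq(41), leaving queue <41>
2. B enq(38), leaving queue <41,38>
3. C enq(10), leaving queue <41,38,10>
4. D deq() → 41, leaving queue <38,10>
5. E deq() → 38, leaving queue <10>

A → B → C → D → E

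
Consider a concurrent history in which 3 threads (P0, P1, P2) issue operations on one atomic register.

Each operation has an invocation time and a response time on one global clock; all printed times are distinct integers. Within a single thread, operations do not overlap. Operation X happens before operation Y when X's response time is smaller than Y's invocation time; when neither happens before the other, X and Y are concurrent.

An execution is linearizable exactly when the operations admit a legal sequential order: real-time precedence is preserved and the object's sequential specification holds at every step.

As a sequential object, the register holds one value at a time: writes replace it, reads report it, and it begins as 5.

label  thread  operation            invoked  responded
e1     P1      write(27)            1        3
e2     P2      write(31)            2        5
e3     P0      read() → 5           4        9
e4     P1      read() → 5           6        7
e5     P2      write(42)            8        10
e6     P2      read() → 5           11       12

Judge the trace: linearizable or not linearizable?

already the first 7 events (up to e4's response at time 7) admit no linearization; the first 6 still do
real-time-consistent orders of the 3 completed operations: 2 — all fail the atomic register replay
include/drop combinations of the 1 pending operation (e3) were all tried; none helps
sample order e1, e2, e4 (pending dropped) stalls at step 3 — e4 read() → 5 has no legal effect
sample order e2, e1, e4 (pending dropped) stalls at step 3 — e4 read() → 5 has no legal effect

not linearizable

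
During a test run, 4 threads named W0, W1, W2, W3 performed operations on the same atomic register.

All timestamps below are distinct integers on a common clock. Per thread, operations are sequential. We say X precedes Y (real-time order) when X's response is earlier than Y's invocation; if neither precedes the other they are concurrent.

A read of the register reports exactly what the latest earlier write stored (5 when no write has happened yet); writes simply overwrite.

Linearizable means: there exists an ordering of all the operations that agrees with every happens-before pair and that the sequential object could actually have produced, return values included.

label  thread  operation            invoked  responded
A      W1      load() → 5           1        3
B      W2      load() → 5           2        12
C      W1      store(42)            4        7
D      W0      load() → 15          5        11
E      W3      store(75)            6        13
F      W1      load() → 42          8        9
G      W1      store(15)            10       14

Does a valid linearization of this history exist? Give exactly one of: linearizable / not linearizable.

a witness: A, B, C, F, E, G, D
after step 1 (A load() → 5): value 5
after step 2 (B load() → 5): value 5
after step 3 (C store(42)): value 42
after step 4 (F load() → 42): value 42
after step 5 (E store(75)): value 75
after step 6 (G store(15)): value 15
after step 7 (D load() → 15): value 15

linearizable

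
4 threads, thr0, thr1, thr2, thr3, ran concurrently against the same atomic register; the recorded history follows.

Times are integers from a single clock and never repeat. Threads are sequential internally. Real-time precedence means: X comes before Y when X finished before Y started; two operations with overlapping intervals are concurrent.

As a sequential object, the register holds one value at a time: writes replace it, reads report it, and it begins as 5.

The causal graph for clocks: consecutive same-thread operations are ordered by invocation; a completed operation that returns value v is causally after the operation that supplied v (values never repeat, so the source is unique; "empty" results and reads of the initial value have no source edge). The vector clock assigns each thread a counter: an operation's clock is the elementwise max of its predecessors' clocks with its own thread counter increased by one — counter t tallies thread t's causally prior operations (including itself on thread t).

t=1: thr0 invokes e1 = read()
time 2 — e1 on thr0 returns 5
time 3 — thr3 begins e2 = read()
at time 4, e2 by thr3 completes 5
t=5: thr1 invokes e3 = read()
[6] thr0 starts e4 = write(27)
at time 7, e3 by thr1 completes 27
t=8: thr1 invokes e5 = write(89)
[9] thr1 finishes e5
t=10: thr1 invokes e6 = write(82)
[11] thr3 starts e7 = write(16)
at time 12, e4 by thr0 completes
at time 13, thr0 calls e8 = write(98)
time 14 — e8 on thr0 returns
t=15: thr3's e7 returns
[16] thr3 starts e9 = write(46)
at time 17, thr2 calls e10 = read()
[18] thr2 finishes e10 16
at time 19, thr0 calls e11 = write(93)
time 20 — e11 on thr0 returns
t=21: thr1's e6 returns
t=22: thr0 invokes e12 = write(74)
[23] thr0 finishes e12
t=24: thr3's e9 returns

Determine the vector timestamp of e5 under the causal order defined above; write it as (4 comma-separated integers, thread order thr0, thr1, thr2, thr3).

(2, 2, 0, 0)

e2 (invocation 3): nothing precedes it; thr3's component alone gives (0, 0, 0, 1)
e1 (invocation 1): nothing precedes it; thr0's component alone gives (1, 0, 0, 0)
e7 (invocation 11): componentwise max over VC(e2)=(0, 0, 0, 1), +1 at thr3, giving (0, 0, 0, 2)
e4 (invocation 6): componentwise max over VC(e1)=(1, 0, 0, 0), +1 at thr0, giving (2, 0, 0, 0)
e9 (invocation 16): componentwise max over VC(e7)=(0, 0, 0, 2), +1 at thr3, giving (0, 0, 0, 3)
e10 (invocation 17): componentwise max over VC(e7)=(0, 0, 0, 2), +1 at thr2, giving (0, 0, 1, 2)
e3 (invocation 5): componentwise max over VC(e4)=(2, 0, 0, 0), +1 at thr1, giving (2, 1, 0, 0)
e8 (invocation 13): componentwise max over VC(e4)=(2, 0, 0, 0), +1 at thr0, giving (3, 0, 0, 0)
e5 (invocation 8): componentwise max over VC(e3)=(2, 1, 0, 0), +1 at thr1, giving (2, 2, 0, 0)
e11 (invocation 19): componentwise max over VC(e8)=(3, 0, 0, 0), +1 at thr0, giving (4, 0, 0, 0)
e6 (invocation 10): componentwise max over VC(e5)=(2, 2, 0, 0), +1 at thr1, giving (2, 3, 0, 0)
e12 (invocation 22): componentwise max over VC(e11)=(4, 0, 0, 0), +1 at thr0, giving (5, 0, 0, 0)
target: VC(e5) = (2, 2, 0, 0)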